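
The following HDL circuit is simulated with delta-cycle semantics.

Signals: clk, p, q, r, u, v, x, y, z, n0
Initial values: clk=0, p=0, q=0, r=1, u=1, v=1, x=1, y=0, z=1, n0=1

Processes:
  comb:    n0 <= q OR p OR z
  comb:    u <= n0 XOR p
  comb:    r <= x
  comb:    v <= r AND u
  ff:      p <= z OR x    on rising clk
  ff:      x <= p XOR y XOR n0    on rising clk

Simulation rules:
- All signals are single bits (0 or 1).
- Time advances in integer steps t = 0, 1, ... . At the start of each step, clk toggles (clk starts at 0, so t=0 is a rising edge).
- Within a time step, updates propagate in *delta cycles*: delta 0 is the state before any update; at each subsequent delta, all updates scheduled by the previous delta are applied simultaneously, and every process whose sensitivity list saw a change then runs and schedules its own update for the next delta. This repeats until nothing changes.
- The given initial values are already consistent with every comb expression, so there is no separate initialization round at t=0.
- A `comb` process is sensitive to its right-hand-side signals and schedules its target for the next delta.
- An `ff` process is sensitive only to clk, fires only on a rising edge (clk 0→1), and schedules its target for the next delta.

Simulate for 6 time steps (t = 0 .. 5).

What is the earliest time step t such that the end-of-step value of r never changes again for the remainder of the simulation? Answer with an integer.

2

[bits: r,q,p,y,z,n0,u,v,x,clk]
t=0: Δ0=1000111110 Δ1=1000111111 Δ2=1010111111 Δ3=1010110111 Δ4=1010110011 | 4Δ
t=1: Δ0=1010110011 Δ1=1010110010 | 1Δ
t=2: Δ0=1010110010 Δ1=1010110011 Δ2=1010110001 Δ3=0010110001 | 3Δ
t=3: Δ0=0010110001 Δ1=0010110000 | 1Δ
t=4: Δ0=0010110000 Δ1=0010110001 | 1Δ
t=5: Δ0=0010110001 Δ1=0010110000 | 1Δ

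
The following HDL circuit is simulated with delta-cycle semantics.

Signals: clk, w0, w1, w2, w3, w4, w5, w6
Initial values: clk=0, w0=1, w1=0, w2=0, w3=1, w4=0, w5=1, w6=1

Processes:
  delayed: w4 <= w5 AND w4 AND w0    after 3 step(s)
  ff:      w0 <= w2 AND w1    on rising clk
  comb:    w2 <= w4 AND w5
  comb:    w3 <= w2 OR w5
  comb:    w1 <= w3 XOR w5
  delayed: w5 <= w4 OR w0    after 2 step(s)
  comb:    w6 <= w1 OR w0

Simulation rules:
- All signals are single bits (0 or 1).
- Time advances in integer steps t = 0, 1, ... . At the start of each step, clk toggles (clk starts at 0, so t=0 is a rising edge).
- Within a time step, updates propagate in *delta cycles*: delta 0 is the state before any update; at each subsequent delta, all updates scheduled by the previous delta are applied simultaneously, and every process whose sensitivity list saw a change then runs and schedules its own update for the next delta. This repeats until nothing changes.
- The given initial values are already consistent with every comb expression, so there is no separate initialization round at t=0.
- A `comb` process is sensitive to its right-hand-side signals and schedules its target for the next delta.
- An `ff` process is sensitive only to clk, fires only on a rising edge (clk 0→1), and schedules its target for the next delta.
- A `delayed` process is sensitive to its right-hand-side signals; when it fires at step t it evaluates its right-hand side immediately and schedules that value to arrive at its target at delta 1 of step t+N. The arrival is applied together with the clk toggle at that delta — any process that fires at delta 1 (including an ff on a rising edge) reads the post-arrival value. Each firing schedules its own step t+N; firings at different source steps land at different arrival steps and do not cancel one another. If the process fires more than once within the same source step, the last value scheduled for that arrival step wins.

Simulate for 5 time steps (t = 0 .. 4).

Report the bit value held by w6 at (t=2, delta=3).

[bits: w2,w4,w0,w1,w6,w5,w3,clk]
t=0: Δ0=00101110 Δ1=00101111 Δ2=00001111 Δ3=00000111 | 3Δ
t=1: Δ0=00000111 Δ1=00000110 | 1Δ
t=2: Δ0=00000110 Δ1=00000011 Δ2=00010001 Δ3=00001001 Δ4=00000001 | 4Δ
t=3: Δ0=00000001 Δ1=00000000 | 1Δ
t=4: Δ0=00000000 Δ1=00000001 | 1Δ

1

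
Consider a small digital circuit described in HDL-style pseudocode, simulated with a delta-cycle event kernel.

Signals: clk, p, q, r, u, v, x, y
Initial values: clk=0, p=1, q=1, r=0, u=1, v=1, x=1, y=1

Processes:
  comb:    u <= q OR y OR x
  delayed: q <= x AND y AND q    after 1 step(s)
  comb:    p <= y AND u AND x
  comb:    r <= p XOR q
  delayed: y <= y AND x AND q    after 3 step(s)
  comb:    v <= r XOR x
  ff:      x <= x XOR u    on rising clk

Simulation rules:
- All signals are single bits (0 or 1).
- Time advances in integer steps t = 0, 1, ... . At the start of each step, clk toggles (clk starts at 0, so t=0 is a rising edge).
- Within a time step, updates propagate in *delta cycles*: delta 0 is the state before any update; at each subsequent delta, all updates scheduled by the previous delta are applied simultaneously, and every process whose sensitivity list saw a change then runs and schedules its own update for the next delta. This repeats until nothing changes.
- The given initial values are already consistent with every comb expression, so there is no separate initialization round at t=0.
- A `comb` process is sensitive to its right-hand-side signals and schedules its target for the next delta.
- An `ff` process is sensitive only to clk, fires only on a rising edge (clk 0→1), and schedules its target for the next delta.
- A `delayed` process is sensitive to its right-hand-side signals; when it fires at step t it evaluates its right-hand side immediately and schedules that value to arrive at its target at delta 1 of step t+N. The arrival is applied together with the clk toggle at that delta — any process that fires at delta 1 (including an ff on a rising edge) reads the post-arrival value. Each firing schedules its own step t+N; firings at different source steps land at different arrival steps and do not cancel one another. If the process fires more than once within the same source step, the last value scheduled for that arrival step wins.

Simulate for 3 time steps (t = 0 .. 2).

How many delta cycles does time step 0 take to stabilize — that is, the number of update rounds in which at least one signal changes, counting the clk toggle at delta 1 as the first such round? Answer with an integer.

5

t=0 Δ0: p=1 r=0 y=1 q=1 u=1 v=1 clk=0 x=1
  Δ1: clk:0→1
  Δ2: x:1→0
  Δ3: p:1→0, v:1→0
  Δ4: r:0→1
  Δ5: v:0→1
  (5Δ to stable)
t=1 Δ0: p=0 r=1 y=1 q=1 u=1 v=1 clk=1 x=0
  Δ1: q:1→0, clk:1→0
  Δ2: r:1→0
  Δ3: v:1→0
  (3Δ to stable)
t=2 Δ0: p=0 r=0 y=1 q=0 u=1 v=0 clk=0 x=0
  Δ1: clk:0→1
  Δ2: x:0→1
  Δ3: p:0→1, v:0→1
  Δ4: r:0→1
  Δ5: v:1→0
  (5Δ to stable)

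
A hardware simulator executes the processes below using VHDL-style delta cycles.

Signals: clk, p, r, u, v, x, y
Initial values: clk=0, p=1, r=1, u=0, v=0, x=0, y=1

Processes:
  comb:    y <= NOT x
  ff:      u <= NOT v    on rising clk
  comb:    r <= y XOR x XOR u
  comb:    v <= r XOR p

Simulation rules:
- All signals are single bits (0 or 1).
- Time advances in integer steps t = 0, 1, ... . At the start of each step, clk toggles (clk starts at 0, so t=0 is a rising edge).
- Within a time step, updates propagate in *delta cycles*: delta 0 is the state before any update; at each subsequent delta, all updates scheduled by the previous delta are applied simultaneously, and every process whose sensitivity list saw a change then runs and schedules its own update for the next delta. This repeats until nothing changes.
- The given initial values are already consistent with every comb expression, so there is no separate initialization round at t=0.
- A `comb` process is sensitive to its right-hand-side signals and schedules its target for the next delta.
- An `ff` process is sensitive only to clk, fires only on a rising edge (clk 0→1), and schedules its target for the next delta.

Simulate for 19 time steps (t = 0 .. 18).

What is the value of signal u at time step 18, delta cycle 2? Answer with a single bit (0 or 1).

0

[bits: y,p,r,clk,v,u,x]
t=0: Δ0=1110000 Δ1=1111000 Δ2=1111010 Δ3=1101010 Δ4=1101110 | 4Δ
t=1: Δ0=1101110 Δ1=1100110 | 1Δ
t=2: Δ0=1100110 Δ1=1101110 Δ2=1101100 Δ3=1111100 Δ4=1111000 | 4Δ
t=3: Δ0=1111000 Δ1=1110000 | 1Δ
t=4: Δ0=1110000 Δ1=1111000 Δ2=1111010 Δ3=1101010 Δ4=1101110 | 4Δ
t=5: Δ0=1101110 Δ1=1100110 | 1Δ
t=6: Δ0=1100110 Δ1=1101110 Δ2=1101100 Δ3=1111100 Δ4=1111000 | 4Δ
t=7: Δ0=1111000 Δ1=1110000 | 1Δ
t=8: Δ0=1110000 Δ1=1111000 Δ2=1111010 Δ3=1101010 Δ4=1101110 | 4Δ
t=9: Δ0=1101110 Δ1=1100110 | 1Δ
t=10: Δ0=1100110 Δ1=1101110 Δ2=1101100 Δ3=1111100 Δ4=1111000 | 4Δ
t=11: Δ0=1111000 Δ1=1110000 | 1Δ
t=12: Δ0=1110000 Δ1=1111000 Δ2=1111010 Δ3=1101010 Δ4=1101110 | 4Δ
t=13: Δ0=1101110 Δ1=1100110 | 1Δ
t=14: Δ0=1100110 Δ1=1101110 Δ2=1101100 Δ3=1111100 Δ4=1111000 | 4Δ
t=15: Δ0=1111000 Δ1=1110000 | 1Δ
t=16: Δ0=1110000 Δ1=1111000 Δ2=1111010 Δ3=1101010 Δ4=1101110 | 4Δ
t=17: Δ0=1101110 Δ1=1100110 | 1Δ
t=18: Δ0=1100110 Δ1=1101110 Δ2=1101100 Δ3=1111100 Δ4=1111000 | 4Δ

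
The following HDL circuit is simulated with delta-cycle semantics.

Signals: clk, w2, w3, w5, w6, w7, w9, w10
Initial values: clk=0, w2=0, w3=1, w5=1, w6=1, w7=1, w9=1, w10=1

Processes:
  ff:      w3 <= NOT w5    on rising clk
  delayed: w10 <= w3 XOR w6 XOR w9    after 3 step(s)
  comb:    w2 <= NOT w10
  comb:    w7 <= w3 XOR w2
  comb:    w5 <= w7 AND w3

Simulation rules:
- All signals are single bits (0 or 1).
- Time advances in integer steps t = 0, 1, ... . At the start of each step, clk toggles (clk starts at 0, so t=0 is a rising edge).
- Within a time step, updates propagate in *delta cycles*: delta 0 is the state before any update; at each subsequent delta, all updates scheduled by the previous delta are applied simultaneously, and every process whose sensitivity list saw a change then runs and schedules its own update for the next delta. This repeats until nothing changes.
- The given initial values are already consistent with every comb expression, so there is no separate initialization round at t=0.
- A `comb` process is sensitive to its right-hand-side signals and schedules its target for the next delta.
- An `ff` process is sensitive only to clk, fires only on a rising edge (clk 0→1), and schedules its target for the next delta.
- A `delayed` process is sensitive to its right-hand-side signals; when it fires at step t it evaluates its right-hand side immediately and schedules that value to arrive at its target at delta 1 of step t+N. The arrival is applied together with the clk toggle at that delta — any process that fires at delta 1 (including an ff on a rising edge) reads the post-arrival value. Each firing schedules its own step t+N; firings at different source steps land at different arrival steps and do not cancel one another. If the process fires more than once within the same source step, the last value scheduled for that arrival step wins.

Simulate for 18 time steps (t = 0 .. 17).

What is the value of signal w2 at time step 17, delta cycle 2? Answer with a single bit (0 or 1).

t0.Δ0 w9=1 w7=1 w10=1 w6=1 w2=0 w3=1 w5=1 clk=0
t0.Δ1 w9=1 w7=1 w10=1 w6=1 w2=0 w3=1 w5=1 clk=1
t0.Δ2 w9=1 w7=1 w10=1 w6=1 w2=0 w3=0 w5=1 clk=1
t0.Δ3 w9=1 w7=0 w10=1 w6=1 w2=0 w3=0 w5=0 clk=1
t1.Δ0 w9=1 w7=0 w10=1 w6=1 w2=0 w3=0 w5=0 clk=1
t1.Δ1 w9=1 w7=0 w10=1 w6=1 w2=0 w3=0 w5=0 clk=0
t2.Δ0 w9=1 w7=0 w10=1 w6=1 w2=0 w3=0 w5=0 clk=0
t2.Δ1 w9=1 w7=0 w10=1 w6=1 w2=0 w3=0 w5=0 clk=1
t2.Δ2 w9=1 w7=0 w10=1 w6=1 w2=0 w3=1 w5=0 clk=1
t2.Δ3 w9=1 w7=1 w10=1 w6=1 w2=0 w3=1 w5=0 clk=1
t2.Δ4 w9=1 w7=1 w10=1 w6=1 w2=0 w3=1 w5=1 clk=1
t3.Δ0 w9=1 w7=1 w10=1 w6=1 w2=0 w3=1 w5=1 clk=1
t3.Δ1 w9=1 w7=1 w10=0 w6=1 w2=0 w3=1 w5=1 clk=0
t3.Δ2 w9=1 w7=1 w10=0 w6=1 w2=1 w3=1 w5=1 clk=0
t3.Δ3 w9=1 w7=0 w10=0 w6=1 w2=1 w3=1 w5=1 clk=0
t3.Δ4 w9=1 w7=0 w10=0 w6=1 w2=1 w3=1 w5=0 clk=0
t4.Δ0 w9=1 w7=0 w10=0 w6=1 w2=1 w3=1 w5=0 clk=0
t4.Δ1 w9=1 w7=0 w10=0 w6=1 w2=1 w3=1 w5=0 clk=1
t5.Δ0 w9=1 w7=0 w10=0 w6=1 w2=1 w3=1 w5=0 clk=1
t5.Δ1 w9=1 w7=0 w10=1 w6=1 w2=1 w3=1 w5=0 clk=0
t5.Δ2 w9=1 w7=0 w10=1 w6=1 w2=0 w3=1 w5=0 clk=0
t5.Δ3 w9=1 w7=1 w10=1 w6=1 w2=0 w3=1 w5=0 clk=0
t5.Δ4 w9=1 w7=1 w10=1 w6=1 w2=0 w3=1 w5=1 clk=0
t6.Δ0 w9=1 w7=1 w10=1 w6=1 w2=0 w3=1 w5=1 clk=0
t6.Δ1 w9=1 w7=1 w10=1 w6=1 w2=0 w3=1 w5=1 clk=1
t6.Δ2 w9=1 w7=1 w10=1 w6=1 w2=0 w3=0 w5=1 clk=1
t6.Δ3 w9=1 w7=0 w10=1 w6=1 w2=0 w3=0 w5=0 clk=1
t7.Δ0 w9=1 w7=0 w10=1 w6=1 w2=0 w3=0 w5=0 clk=1
t7.Δ1 w9=1 w7=0 w10=1 w6=1 w2=0 w3=0 w5=0 clk=0
t8.Δ0 w9=1 w7=0 w10=1 w6=1 w2=0 w3=0 w5=0 clk=0
t8.Δ1 w9=1 w7=0 w10=1 w6=1 w2=0 w3=0 w5=0 clk=1
t8.Δ2 w9=1 w7=0 w10=1 w6=1 w2=0 w3=1 w5=0 clk=1
t8.Δ3 w9=1 w7=1 w10=1 w6=1 w2=0 w3=1 w5=0 clk=1
t8.Δ4 w9=1 w7=1 w10=1 w6=1 w2=0 w3=1 w5=1 clk=1
t9.Δ0 w9=1 w7=1 w10=1 w6=1 w2=0 w3=1 w5=1 clk=1
t9.Δ1 w9=1 w7=1 w10=0 w6=1 w2=0 w3=1 w5=1 clk=0
t9.Δ2 w9=1 w7=1 w10=0 w6=1 w2=1 w3=1 w5=1 clk=0
t9.Δ3 w9=1 w7=0 w10=0 w6=1 w2=1 w3=1 w5=1 clk=0
t9.Δ4 w9=1 w7=0 w10=0 w6=1 w2=1 w3=1 w5=0 clk=0
t10.Δ0 w9=1 w7=0 w10=0 w6=1 w2=1 w3=1 w5=0 clk=0
t10.Δ1 w9=1 w7=0 w10=0 w6=1 w2=1 w3=1 w5=0 clk=1
t11.Δ0 w9=1 w7=0 w10=0 w6=1 w2=1 w3=1 w5=0 clk=1
t11.Δ1 w9=1 w7=0 w10=1 w6=1 w2=1 w3=1 w5=0 clk=0
t11.Δ2 w9=1 w7=0 w10=1 w6=1 w2=0 w3=1 w5=0 clk=0
t11.Δ3 w9=1 w7=1 w10=1 w6=1 w2=0 w3=1 w5=0 clk=0
t11.Δ4 w9=1 w7=1 w10=1 w6=1 w2=0 w3=1 w5=1 clk=0
t12.Δ0 w9=1 w7=1 w10=1 w6=1 w2=0 w3=1 w5=1 clk=0
t12.Δ1 w9=1 w7=1 w10=1 w6=1 w2=0 w3=1 w5=1 clk=1
t12.Δ2 w9=1 w7=1 w10=1 w6=1 w2=0 w3=0 w5=1 clk=1
t12.Δ3 w9=1 w7=0 w10=1 w6=1 w2=0 w3=0 w5=0 clk=1
t13.Δ0 w9=1 w7=0 w10=1 w6=1 w2=0 w3=0 w5=0 clk=1
t13.Δ1 w9=1 w7=0 w10=1 w6=1 w2=0 w3=0 w5=0 clk=0
t14.Δ0 w9=1 w7=0 w10=1 w6=1 w2=0 w3=0 w5=0 clk=0
t14.Δ1 w9=1 w7=0 w10=1 w6=1 w2=0 w3=0 w5=0 clk=1
t14.Δ2 w9=1 w7=0 w10=1 w6=1 w2=0 w3=1 w5=0 clk=1
t14.Δ3 w9=1 w7=1 w10=1 w6=1 w2=0 w3=1 w5=0 clk=1
t14.Δ4 w9=1 w7=1 w10=1 w6=1 w2=0 w3=1 w5=1 clk=1
t15.Δ0 w9=1 w7=1 w10=1 w6=1 w2=0 w3=1 w5=1 clk=1
t15.Δ1 w9=1 w7=1 w10=0 w6=1 w2=0 w3=1 w5=1 clk=0
t15.Δ2 w9=1 w7=1 w10=0 w6=1 w2=1 w3=1 w5=1 clk=0
t15.Δ3 w9=1 w7=0 w10=0 w6=1 w2=1 w3=1 w5=1 clk=0
t15.Δ4 w9=1 w7=0 w10=0 w6=1 w2=1 w3=1 w5=0 clk=0
t16.Δ0 w9=1 w7=0 w10=0 w6=1 w2=1 w3=1 w5=0 clk=0
t16.Δ1 w9=1 w7=0 w10=0 w6=1 w2=1 w3=1 w5=0 clk=1
t17.Δ0 w9=1 w7=0 w10=0 w6=1 w2=1 w3=1 w5=0 clk=1
t17.Δ1 w9=1 w7=0 w10=1 w6=1 w2=1 w3=1 w5=0 clk=0
t17.Δ2 w9=1 w7=0 w10=1 w6=1 w2=0 w3=1 w5=0 clk=0
t17.Δ3 w9=1 w7=1 w10=1 w6=1 w2=0 w3=1 w5=0 clk=0
t17.Δ4 w9=1 w7=1 w10=1 w6=1 w2=0 w3=1 w5=1 clk=0

0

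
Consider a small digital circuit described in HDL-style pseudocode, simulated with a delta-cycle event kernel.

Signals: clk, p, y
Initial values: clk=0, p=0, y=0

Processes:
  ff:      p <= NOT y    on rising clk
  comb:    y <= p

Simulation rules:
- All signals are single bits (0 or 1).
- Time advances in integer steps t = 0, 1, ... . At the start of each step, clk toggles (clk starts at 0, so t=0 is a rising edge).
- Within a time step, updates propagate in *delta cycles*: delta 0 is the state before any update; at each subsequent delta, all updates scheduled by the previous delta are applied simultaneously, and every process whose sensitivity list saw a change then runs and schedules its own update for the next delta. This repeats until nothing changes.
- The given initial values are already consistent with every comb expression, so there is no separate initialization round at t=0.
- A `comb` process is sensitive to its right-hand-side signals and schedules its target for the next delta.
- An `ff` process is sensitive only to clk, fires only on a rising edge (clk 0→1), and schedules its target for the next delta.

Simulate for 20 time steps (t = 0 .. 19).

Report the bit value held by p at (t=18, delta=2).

t0.Δ0 clk=0 p=0 y=0
t0.Δ1 clk=1 p=0 y=0
t0.Δ2 clk=1 p=1 y=0
t0.Δ3 clk=1 p=1 y=1
t1.Δ0 clk=1 p=1 y=1
t1.Δ1 clk=0 p=1 y=1
t2.Δ0 clk=0 p=1 y=1
t2.Δ1 clk=1 p=1 y=1
t2.Δ2 clk=1 p=0 y=1
t2.Δ3 clk=1 p=0 y=0
t3.Δ0 clk=1 p=0 y=0
t3.Δ1 clk=0 p=0 y=0
t4.Δ0 clk=0 p=0 y=0
t4.Δ1 clk=1 p=0 y=0
t4.Δ2 clk=1 p=1 y=0
t4.Δ3 clk=1 p=1 y=1
t5.Δ0 clk=1 p=1 y=1
t5.Δ1 clk=0 p=1 y=1
t6.Δ0 clk=0 p=1 y=1
t6.Δ1 clk=1 p=1 y=1
t6.Δ2 clk=1 p=0 y=1
t6.Δ3 clk=1 p=0 y=0
t7.Δ0 clk=1 p=0 y=0
t7.Δ1 clk=0 p=0 y=0
t8.Δ0 clk=0 p=0 y=0
t8.Δ1 clk=1 p=0 y=0
t8.Δ2 clk=1 p=1 y=0
t8.Δ3 clk=1 p=1 y=1
t9.Δ0 clk=1 p=1 y=1
t9.Δ1 clk=0 p=1 y=1
t10.Δ0 clk=0 p=1 y=1
t10.Δ1 clk=1 p=1 y=1
t10.Δ2 clk=1 p=0 y=1
t10.Δ3 clk=1 p=0 y=0
t11.Δ0 clk=1 p=0 y=0
t11.Δ1 clk=0 p=0 y=0
t12.Δ0 clk=0 p=0 y=0
t12.Δ1 clk=1 p=0 y=0
t12.Δ2 clk=1 p=1 y=0
t12.Δ3 clk=1 p=1 y=1
t13.Δ0 clk=1 p=1 y=1
t13.Δ1 clk=0 p=1 y=1
t14.Δ0 clk=0 p=1 y=1
t14.Δ1 clk=1 p=1 y=1
t14.Δ2 clk=1 p=0 y=1
t14.Δ3 clk=1 p=0 y=0
t15.Δ0 clk=1 p=0 y=0
t15.Δ1 clk=0 p=0 y=0
t16.Δ0 clk=0 p=0 y=0
t16.Δ1 clk=1 p=0 y=0
t16.Δ2 clk=1 p=1 y=0
t16.Δ3 clk=1 p=1 y=1
t17.Δ0 clk=1 p=1 y=1
t17.Δ1 clk=0 p=1 y=1
t18.Δ0 clk=0 p=1 y=1
t18.Δ1 clk=1 p=1 y=1
t18.Δ2 clk=1 p=0 y=1
t18.Δ3 clk=1 p=0 y=0
t19.Δ0 clk=1 p=0 y=0
t19.Δ1 clk=0 p=0 y=0

0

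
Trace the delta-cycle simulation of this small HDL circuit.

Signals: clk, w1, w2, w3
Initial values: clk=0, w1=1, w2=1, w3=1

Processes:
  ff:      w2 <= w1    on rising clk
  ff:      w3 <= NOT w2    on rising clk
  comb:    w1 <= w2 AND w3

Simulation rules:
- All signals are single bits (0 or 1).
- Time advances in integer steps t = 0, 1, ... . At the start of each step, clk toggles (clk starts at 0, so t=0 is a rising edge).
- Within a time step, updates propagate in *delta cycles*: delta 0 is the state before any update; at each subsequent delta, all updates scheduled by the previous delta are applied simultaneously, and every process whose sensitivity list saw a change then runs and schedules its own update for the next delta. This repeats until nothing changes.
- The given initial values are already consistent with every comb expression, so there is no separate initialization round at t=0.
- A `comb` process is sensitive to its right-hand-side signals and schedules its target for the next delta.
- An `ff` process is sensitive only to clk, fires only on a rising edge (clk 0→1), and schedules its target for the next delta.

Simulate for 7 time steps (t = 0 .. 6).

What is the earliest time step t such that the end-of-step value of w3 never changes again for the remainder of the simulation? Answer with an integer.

[bits: w3,w2,w1,clk]
t=0: Δ0=1110 Δ1=1111 Δ2=0111 Δ3=0101 | 3Δ
t=1: Δ0=0101 Δ1=0100 | 1Δ
t=2: Δ0=0100 Δ1=0101 Δ2=0001 | 2Δ
t=3: Δ0=0001 Δ1=0000 | 1Δ
t=4: Δ0=0000 Δ1=0001 Δ2=1001 | 2Δ
t=5: Δ0=1001 Δ1=1000 | 1Δ
t=6: Δ0=1000 Δ1=1001 | 1Δ

4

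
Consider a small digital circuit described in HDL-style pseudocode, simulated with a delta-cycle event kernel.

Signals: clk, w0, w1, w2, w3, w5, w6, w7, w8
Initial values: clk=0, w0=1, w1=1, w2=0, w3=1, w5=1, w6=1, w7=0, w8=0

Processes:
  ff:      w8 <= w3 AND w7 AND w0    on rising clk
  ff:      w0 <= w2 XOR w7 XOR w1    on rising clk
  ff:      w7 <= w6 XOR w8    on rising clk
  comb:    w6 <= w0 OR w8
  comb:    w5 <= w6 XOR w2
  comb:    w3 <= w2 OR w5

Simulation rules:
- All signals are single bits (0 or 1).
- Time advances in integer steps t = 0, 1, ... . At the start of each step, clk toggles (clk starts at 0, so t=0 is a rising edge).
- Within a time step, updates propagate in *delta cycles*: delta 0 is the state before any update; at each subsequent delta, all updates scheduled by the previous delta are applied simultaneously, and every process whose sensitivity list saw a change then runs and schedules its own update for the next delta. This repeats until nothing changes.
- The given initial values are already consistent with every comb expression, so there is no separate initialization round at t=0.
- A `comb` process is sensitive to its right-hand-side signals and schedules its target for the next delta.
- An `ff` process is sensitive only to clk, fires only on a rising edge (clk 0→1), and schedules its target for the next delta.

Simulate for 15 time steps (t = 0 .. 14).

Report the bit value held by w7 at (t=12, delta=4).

0

t=0 Δ0: w7=0 w8=0 w3=1 w5=1 w1=1 w6=1 w2=0 clk=0 w0=1
  Δ1: clk:0→1
  Δ2: w7:0→1
  (2Δ to stable)
t=1 Δ0: w7=1 w8=0 w3=1 w5=1 w1=1 w6=1 w2=0 clk=1 w0=1
  Δ1: clk:1→0
  (1Δ to stable)
t=2 Δ0: w7=1 w8=0 w3=1 w5=1 w1=1 w6=1 w2=0 clk=0 w0=1
  Δ1: clk:0→1
  Δ2: w8:0→1, w0:1→0
  (2Δ to stable)
t=3 Δ0: w7=1 w8=1 w3=1 w5=1 w1=1 w6=1 w2=0 clk=1 w0=0
  Δ1: clk:1→0
  (1Δ to stable)
t=4 Δ0: w7=1 w8=1 w3=1 w5=1 w1=1 w6=1 w2=0 clk=0 w0=0
  Δ1: clk:0→1
  Δ2: w7:1→0, w8:1→0
  Δ3: w6:1→0
  Δ4: w5:1→0
  Δ5: w3:1→0
  (5Δ to stable)
t=5 Δ0: w7=0 w8=0 w3=0 w5=0 w1=1 w6=0 w2=0 clk=1 w0=0
  Δ1: clk:1→0
  (1Δ to stable)
t=6 Δ0: w7=0 w8=0 w3=0 w5=0 w1=1 w6=0 w2=0 clk=0 w0=0
  Δ1: clk:0→1
  Δ2: w0:0→1
  Δ3: w6:0→1
  Δ4: w5:0→1
  Δ5: w3:0→1
  (5Δ to stable)
t=7 Δ0: w7=0 w8=0 w3=1 w5=1 w1=1 w6=1 w2=0 clk=1 w0=1
  Δ1: clk:1→0
  (1Δ to stable)
t=8 Δ0: w7=0 w8=0 w3=1 w5=1 w1=1 w6=1 w2=0 clk=0 w0=1
  Δ1: clk:0→1
  Δ2: w7:0→1
  (2Δ to stable)
t=9 Δ0: w7=1 w8=0 w3=1 w5=1 w1=1 w6=1 w2=0 clk=1 w0=1
  Δ1: clk:1→0
  (1Δ to stable)
t=10 Δ0: w7=1 w8=0 w3=1 w5=1 w1=1 w6=1 w2=0 clk=0 w0=1
  Δ1: clk:0→1
  Δ2: w8:0→1, w0:1→0
  (2Δ to stable)
t=11 Δ0: w7=1 w8=1 w3=1 w5=1 w1=1 w6=1 w2=0 clk=1 w0=0
  Δ1: clk:1→0
  (1Δ to stable)
t=12 Δ0: w7=1 w8=1 w3=1 w5=1 w1=1 w6=1 w2=0 clk=0 w0=0
  Δ1: clk:0→1
  Δ2: w7:1→0, w8:1→0
  Δ3: w6:1→0
  Δ4: w5:1→0
  Δ5: w3:1→0
  (5Δ to stable)
t=13 Δ0: w7=0 w8=0 w3=0 w5=0 w1=1 w6=0 w2=0 clk=1 w0=0
  Δ1: clk:1→0
  (1Δ to stable)
t=14 Δ0: w7=0 w8=0 w3=0 w5=0 w1=1 w6=0 w2=0 clk=0 w0=0
  Δ1: clk:0→1
  Δ2: w0:0→1
  Δ3: w6:0→1
  Δ4: w5:0→1
  Δ5: w3:0→1
  (5Δ to stable)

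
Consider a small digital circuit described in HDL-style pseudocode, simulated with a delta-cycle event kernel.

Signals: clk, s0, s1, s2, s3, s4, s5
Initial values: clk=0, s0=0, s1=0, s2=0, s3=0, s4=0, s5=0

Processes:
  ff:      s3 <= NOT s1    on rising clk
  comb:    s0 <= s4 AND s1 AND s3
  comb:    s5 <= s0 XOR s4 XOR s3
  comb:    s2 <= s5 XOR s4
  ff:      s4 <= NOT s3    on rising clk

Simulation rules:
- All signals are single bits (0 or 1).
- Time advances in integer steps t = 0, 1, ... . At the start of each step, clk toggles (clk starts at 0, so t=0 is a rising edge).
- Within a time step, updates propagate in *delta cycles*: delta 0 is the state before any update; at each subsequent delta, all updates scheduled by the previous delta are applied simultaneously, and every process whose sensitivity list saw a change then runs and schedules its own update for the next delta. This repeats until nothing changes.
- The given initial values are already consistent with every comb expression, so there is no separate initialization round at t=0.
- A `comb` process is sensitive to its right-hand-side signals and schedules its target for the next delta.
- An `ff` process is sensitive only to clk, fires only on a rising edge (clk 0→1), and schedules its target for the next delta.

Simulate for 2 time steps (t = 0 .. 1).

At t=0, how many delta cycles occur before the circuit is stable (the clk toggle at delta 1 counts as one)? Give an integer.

[bits: s5,s3,s4,s1,clk,s0,s2]
t=0: Δ0=0000000 Δ1=0000100 Δ2=0110100 Δ3=0110101 | 3Δ
t=1: Δ0=0110101 Δ1=0110001 | 1Δ

3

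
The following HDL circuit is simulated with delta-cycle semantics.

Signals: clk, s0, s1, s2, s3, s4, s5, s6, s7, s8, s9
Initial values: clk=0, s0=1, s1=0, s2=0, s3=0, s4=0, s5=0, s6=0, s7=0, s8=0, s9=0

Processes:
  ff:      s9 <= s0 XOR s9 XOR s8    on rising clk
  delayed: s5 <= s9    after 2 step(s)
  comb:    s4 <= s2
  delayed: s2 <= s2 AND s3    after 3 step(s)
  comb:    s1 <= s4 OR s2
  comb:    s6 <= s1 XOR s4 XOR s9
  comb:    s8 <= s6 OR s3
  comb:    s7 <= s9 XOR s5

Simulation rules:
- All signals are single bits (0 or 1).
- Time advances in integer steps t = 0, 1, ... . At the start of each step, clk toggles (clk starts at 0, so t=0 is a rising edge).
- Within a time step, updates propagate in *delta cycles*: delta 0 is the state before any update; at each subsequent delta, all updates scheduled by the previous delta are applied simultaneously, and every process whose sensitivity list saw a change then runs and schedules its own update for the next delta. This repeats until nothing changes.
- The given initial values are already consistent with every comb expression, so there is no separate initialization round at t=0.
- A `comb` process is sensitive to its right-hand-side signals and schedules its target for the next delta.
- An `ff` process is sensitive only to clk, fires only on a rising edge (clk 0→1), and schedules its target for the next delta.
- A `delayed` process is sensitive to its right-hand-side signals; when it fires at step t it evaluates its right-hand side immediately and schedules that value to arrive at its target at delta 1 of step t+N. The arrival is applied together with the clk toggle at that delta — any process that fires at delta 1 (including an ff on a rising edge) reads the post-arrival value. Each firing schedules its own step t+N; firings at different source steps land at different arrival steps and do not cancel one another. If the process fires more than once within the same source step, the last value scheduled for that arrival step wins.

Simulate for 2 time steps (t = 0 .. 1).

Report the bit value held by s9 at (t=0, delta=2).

1

t=0 Δ0: s9=0 s3=0 s0=1 s1=0 s8=0 s2=0 s5=0 s6=0 s4=0 clk=0 s7=0
  Δ1: clk:0→1
  Δ2: s9:0→1
  Δ3: s6:0→1, s7:0→1
  Δ4: s8:0→1
  (4Δ to stable)
t=1 Δ0: s9=1 s3=0 s0=1 s1=0 s8=1 s2=0 s5=0 s6=1 s4=0 clk=1 s7=1
  Δ1: clk:1→0
  (1Δ to stable)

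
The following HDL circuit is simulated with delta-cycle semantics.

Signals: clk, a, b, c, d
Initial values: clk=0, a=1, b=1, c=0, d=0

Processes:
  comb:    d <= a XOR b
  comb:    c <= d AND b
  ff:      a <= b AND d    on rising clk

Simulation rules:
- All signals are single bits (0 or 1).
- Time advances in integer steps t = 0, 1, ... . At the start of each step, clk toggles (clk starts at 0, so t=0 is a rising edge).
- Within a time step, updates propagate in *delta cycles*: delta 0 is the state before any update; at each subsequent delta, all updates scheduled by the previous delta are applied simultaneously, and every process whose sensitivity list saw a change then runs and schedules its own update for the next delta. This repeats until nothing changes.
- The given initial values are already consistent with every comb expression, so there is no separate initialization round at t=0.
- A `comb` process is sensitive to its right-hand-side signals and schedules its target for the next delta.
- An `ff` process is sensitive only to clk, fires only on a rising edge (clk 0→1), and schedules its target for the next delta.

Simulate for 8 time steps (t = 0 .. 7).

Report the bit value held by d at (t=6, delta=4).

t0.Δ0 a=1 b=1 c=0 d=0 clk=0
t0.Δ1 a=1 b=1 c=0 d=0 clk=1
t0.Δ2 a=0 b=1 c=0 d=0 clk=1
t0.Δ3 a=0 b=1 c=0 d=1 clk=1
t0.Δ4 a=0 b=1 c=1 d=1 clk=1
t1.Δ0 a=0 b=1 c=1 d=1 clk=1
t1.Δ1 a=0 b=1 c=1 d=1 clk=0
t2.Δ0 a=0 b=1 c=1 d=1 clk=0
t2.Δ1 a=0 b=1 c=1 d=1 clk=1
t2.Δ2 a=1 b=1 c=1 d=1 clk=1
t2.Δ3 a=1 b=1 c=1 d=0 clk=1
t2.Δ4 a=1 b=1 c=0 d=0 clk=1
t3.Δ0 a=1 b=1 c=0 d=0 clk=1
t3.Δ1 a=1 b=1 c=0 d=0 clk=0
t4.Δ0 a=1 b=1 c=0 d=0 clk=0
t4.Δ1 a=1 b=1 c=0 d=0 clk=1
t4.Δ2 a=0 b=1 c=0 d=0 clk=1
t4.Δ3 a=0 b=1 c=0 d=1 clk=1
t4.Δ4 a=0 b=1 c=1 d=1 clk=1
t5.Δ0 a=0 b=1 c=1 d=1 clk=1
t5.Δ1 a=0 b=1 c=1 d=1 clk=0
t6.Δ0 a=0 b=1 c=1 d=1 clk=0
t6.Δ1 a=0 b=1 c=1 d=1 clk=1
t6.Δ2 a=1 b=1 c=1 d=1 clk=1
t6.Δ3 a=1 b=1 c=1 d=0 clk=1
t6.Δ4 a=1 b=1 c=0 d=0 clk=1
t7.Δ0 a=1 b=1 c=0 d=0 clk=1
t7.Δ1 a=1 b=1 c=0 d=0 clk=0

0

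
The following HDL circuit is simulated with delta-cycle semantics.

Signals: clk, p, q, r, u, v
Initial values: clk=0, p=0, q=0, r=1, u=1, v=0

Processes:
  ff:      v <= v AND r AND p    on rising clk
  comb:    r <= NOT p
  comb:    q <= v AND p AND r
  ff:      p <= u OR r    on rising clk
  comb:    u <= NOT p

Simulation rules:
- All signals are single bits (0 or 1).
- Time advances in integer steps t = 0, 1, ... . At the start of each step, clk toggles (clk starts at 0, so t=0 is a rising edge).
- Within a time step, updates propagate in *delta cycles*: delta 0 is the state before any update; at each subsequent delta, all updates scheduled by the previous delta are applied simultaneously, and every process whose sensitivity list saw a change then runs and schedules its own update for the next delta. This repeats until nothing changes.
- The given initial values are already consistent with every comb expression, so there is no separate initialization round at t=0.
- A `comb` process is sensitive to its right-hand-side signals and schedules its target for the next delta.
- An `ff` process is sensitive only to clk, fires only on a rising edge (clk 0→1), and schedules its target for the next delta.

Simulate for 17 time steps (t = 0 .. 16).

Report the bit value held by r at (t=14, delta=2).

[bits: v,r,clk,p,u,q]
t=0: Δ0=010010 Δ1=011010 Δ2=011110 Δ3=001100 | 3Δ
t=1: Δ0=001100 Δ1=000100 | 1Δ
t=2: Δ0=000100 Δ1=001100 Δ2=001000 Δ3=011010 | 3Δ
t=3: Δ0=011010 Δ1=010010 | 1Δ
t=4: Δ0=010010 Δ1=011010 Δ2=011110 Δ3=001100 | 3Δ
t=5: Δ0=001100 Δ1=000100 | 1Δ
t=6: Δ0=000100 Δ1=001100 Δ2=001000 Δ3=011010 | 3Δ
t=7: Δ0=011010 Δ1=010010 | 1Δ
t=8: Δ0=010010 Δ1=011010 Δ2=011110 Δ3=001100 | 3Δ
t=9: Δ0=001100 Δ1=000100 | 1Δ
t=10: Δ0=000100 Δ1=001100 Δ2=001000 Δ3=011010 | 3Δ
t=11: Δ0=011010 Δ1=010010 | 1Δ
t=12: Δ0=010010 Δ1=011010 Δ2=011110 Δ3=001100 | 3Δ
t=13: Δ0=001100 Δ1=000100 | 1Δ
t=14: Δ0=000100 Δ1=001100 Δ2=001000 Δ3=011010 | 3Δ
t=15: Δ0=011010 Δ1=010010 | 1Δ
t=16: Δ0=010010 Δ1=011010 Δ2=011110 Δ3=001100 | 3Δ

0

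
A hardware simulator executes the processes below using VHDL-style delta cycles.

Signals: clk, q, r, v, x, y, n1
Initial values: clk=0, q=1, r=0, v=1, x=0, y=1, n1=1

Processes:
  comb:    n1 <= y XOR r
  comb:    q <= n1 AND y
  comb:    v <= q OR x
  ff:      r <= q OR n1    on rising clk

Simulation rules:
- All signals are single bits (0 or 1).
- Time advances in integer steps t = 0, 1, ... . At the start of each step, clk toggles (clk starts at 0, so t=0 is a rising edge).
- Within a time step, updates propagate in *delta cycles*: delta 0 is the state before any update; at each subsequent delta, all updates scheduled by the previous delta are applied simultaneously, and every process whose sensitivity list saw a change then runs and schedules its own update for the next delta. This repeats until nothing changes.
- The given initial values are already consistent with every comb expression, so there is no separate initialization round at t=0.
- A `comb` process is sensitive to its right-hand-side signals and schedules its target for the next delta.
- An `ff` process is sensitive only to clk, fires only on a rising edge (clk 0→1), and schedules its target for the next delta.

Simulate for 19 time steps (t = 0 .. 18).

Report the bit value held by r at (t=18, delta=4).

t0.Δ0 clk=0 x=0 y=1 q=1 r=0 n1=1 v=1
t0.Δ1 clk=1 x=0 y=1 q=1 r=0 n1=1 v=1
t0.Δ2 clk=1 x=0 y=1 q=1 r=1 n1=1 v=1
t0.Δ3 clk=1 x=0 y=1 q=1 r=1 n1=0 v=1
t0.Δ4 clk=1 x=0 y=1 q=0 r=1 n1=0 v=1
t0.Δ5 clk=1 x=0 y=1 q=0 r=1 n1=0 v=0
t1.Δ0 clk=1 x=0 y=1 q=0 r=1 n1=0 v=0
t1.Δ1 clk=0 x=0 y=1 q=0 r=1 n1=0 v=0
t2.Δ0 clk=0 x=0 y=1 q=0 r=1 n1=0 v=0
t2.Δ1 clk=1 x=0 y=1 q=0 r=1 n1=0 v=0
t2.Δ2 clk=1 x=0 y=1 q=0 r=0 n1=0 v=0
t2.Δ3 clk=1 x=0 y=1 q=0 r=0 n1=1 v=0
t2.Δ4 clk=1 x=0 y=1 q=1 r=0 n1=1 v=0
t2.Δ5 clk=1 x=0 y=1 q=1 r=0 n1=1 v=1
t3.Δ0 clk=1 x=0 y=1 q=1 r=0 n1=1 v=1
t3.Δ1 clk=0 x=0 y=1 q=1 r=0 n1=1 v=1
t4.Δ0 clk=0 x=0 y=1 q=1 r=0 n1=1 v=1
t4.Δ1 clk=1 x=0 y=1 q=1 r=0 n1=1 v=1
t4.Δ2 clk=1 x=0 y=1 q=1 r=1 n1=1 v=1
t4.Δ3 clk=1 x=0 y=1 q=1 r=1 n1=0 v=1
t4.Δ4 clk=1 x=0 y=1 q=0 r=1 n1=0 v=1
t4.Δ5 clk=1 x=0 y=1 q=0 r=1 n1=0 v=0
t5.Δ0 clk=1 x=0 y=1 q=0 r=1 n1=0 v=0
t5.Δ1 clk=0 x=0 y=1 q=0 r=1 n1=0 v=0
t6.Δ0 clk=0 x=0 y=1 q=0 r=1 n1=0 v=0
t6.Δ1 clk=1 x=0 y=1 q=0 r=1 n1=0 v=0
t6.Δ2 clk=1 x=0 y=1 q=0 r=0 n1=0 v=0
t6.Δ3 clk=1 x=0 y=1 q=0 r=0 n1=1 v=0
t6.Δ4 clk=1 x=0 y=1 q=1 r=0 n1=1 v=0
t6.Δ5 clk=1 x=0 y=1 q=1 r=0 n1=1 v=1
t7.Δ0 clk=1 x=0 y=1 q=1 r=0 n1=1 v=1
t7.Δ1 clk=0 x=0 y=1 q=1 r=0 n1=1 v=1
t8.Δ0 clk=0 x=0 y=1 q=1 r=0 n1=1 v=1
t8.Δ1 clk=1 x=0 y=1 q=1 r=0 n1=1 v=1
t8.Δ2 clk=1 x=0 y=1 q=1 r=1 n1=1 v=1
t8.Δ3 clk=1 x=0 y=1 q=1 r=1 n1=0 v=1
t8.Δ4 clk=1 x=0 y=1 q=0 r=1 n1=0 v=1
t8.Δ5 clk=1 x=0 y=1 q=0 r=1 n1=0 v=0
t9.Δ0 clk=1 x=0 y=1 q=0 r=1 n1=0 v=0
t9.Δ1 clk=0 x=0 y=1 q=0 r=1 n1=0 v=0
t10.Δ0 clk=0 x=0 y=1 q=0 r=1 n1=0 v=0
t10.Δ1 clk=1 x=0 y=1 q=0 r=1 n1=0 v=0
t10.Δ2 clk=1 x=0 y=1 q=0 r=0 n1=0 v=0
t10.Δ3 clk=1 x=0 y=1 q=0 r=0 n1=1 v=0
t10.Δ4 clk=1 x=0 y=1 q=1 r=0 n1=1 v=0
t10.Δ5 clk=1 x=0 y=1 q=1 r=0 n1=1 v=1
t11.Δ0 clk=1 x=0 y=1 q=1 r=0 n1=1 v=1
t11.Δ1 clk=0 x=0 y=1 q=1 r=0 n1=1 v=1
t12.Δ0 clk=0 x=0 y=1 q=1 r=0 n1=1 v=1
t12.Δ1 clk=1 x=0 y=1 q=1 r=0 n1=1 v=1
t12.Δ2 clk=1 x=0 y=1 q=1 r=1 n1=1 v=1
t12.Δ3 clk=1 x=0 y=1 q=1 r=1 n1=0 v=1
t12.Δ4 clk=1 x=0 y=1 q=0 r=1 n1=0 v=1
t12.Δ5 clk=1 x=0 y=1 q=0 r=1 n1=0 v=0
t13.Δ0 clk=1 x=0 y=1 q=0 r=1 n1=0 v=0
t13.Δ1 clk=0 x=0 y=1 q=0 r=1 n1=0 v=0
t14.Δ0 clk=0 x=0 y=1 q=0 r=1 n1=0 v=0
t14.Δ1 clk=1 x=0 y=1 q=0 r=1 n1=0 v=0
t14.Δ2 clk=1 x=0 y=1 q=0 r=0 n1=0 v=0
t14.Δ3 clk=1 x=0 y=1 q=0 r=0 n1=1 v=0
t14.Δ4 clk=1 x=0 y=1 q=1 r=0 n1=1 v=0
t14.Δ5 clk=1 x=0 y=1 q=1 r=0 n1=1 v=1
t15.Δ0 clk=1 x=0 y=1 q=1 r=0 n1=1 v=1
t15.Δ1 clk=0 x=0 y=1 q=1 r=0 n1=1 v=1
t16.Δ0 clk=0 x=0 y=1 q=1 r=0 n1=1 v=1
t16.Δ1 clk=1 x=0 y=1 q=1 r=0 n1=1 v=1
t16.Δ2 clk=1 x=0 y=1 q=1 r=1 n1=1 v=1
t16.Δ3 clk=1 x=0 y=1 q=1 r=1 n1=0 v=1
t16.Δ4 clk=1 x=0 y=1 q=0 r=1 n1=0 v=1
t16.Δ5 clk=1 x=0 y=1 q=0 r=1 n1=0 v=0
t17.Δ0 clk=1 x=0 y=1 q=0 r=1 n1=0 v=0
t17.Δ1 clk=0 x=0 y=1 q=0 r=1 n1=0 v=0
t18.Δ0 clk=0 x=0 y=1 q=0 r=1 n1=0 v=0
t18.Δ1 clk=1 x=0 y=1 q=0 r=1 n1=0 v=0
t18.Δ2 clk=1 x=0 y=1 q=0 r=0 n1=0 v=0
t18.Δ3 clk=1 x=0 y=1 q=0 r=0 n1=1 v=0
t18.Δ4 clk=1 x=0 y=1 q=1 r=0 n1=1 v=0
t18.Δ5 clk=1 x=0 y=1 q=1 r=0 n1=1 v=1

0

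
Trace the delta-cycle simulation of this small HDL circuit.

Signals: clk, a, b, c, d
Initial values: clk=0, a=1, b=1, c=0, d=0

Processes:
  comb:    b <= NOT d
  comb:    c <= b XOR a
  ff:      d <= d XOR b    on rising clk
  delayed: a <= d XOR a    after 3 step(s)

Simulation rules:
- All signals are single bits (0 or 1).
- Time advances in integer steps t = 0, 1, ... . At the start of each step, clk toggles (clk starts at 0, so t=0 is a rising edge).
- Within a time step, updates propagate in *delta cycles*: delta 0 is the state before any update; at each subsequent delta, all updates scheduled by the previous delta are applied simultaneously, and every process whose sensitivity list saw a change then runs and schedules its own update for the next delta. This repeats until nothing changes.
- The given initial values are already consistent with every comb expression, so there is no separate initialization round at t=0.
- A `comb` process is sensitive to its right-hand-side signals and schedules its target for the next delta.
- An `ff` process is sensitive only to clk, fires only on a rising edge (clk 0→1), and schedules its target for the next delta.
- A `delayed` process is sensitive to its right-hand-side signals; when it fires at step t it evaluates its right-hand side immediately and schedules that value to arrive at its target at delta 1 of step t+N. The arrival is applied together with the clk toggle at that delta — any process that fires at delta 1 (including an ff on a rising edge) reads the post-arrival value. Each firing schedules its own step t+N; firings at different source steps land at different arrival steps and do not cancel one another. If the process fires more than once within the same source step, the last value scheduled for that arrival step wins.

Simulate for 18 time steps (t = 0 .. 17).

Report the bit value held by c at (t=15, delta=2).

t0.Δ0 b=1 clk=0 d=0 a=1 c=0
t0.Δ1 b=1 clk=1 d=0 a=1 c=0
t0.Δ2 b=1 clk=1 d=1 a=1 c=0
t0.Δ3 b=0 clk=1 d=1 a=1 c=0
t0.Δ4 b=0 clk=1 d=1 a=1 c=1
t1.Δ0 b=0 clk=1 d=1 a=1 c=1
t1.Δ1 b=0 clk=0 d=1 a=1 c=1
t2.Δ0 b=0 clk=0 d=1 a=1 c=1
t2.Δ1 b=0 clk=1 d=1 a=1 c=1
t3.Δ0 b=0 clk=1 d=1 a=1 c=1
t3.Δ1 b=0 clk=0 d=1 a=0 c=1
t3.Δ2 b=0 clk=0 d=1 a=0 c=0
t4.Δ0 b=0 clk=0 d=1 a=0 c=0
t4.Δ1 b=0 clk=1 d=1 a=0 c=0
t5.Δ0 b=0 clk=1 d=1 a=0 c=0
t5.Δ1 b=0 clk=0 d=1 a=0 c=0
t6.Δ0 b=0 clk=0 d=1 a=0 c=0
t6.Δ1 b=0 clk=1 d=1 a=1 c=0
t6.Δ2 b=0 clk=1 d=1 a=1 c=1
t7.Δ0 b=0 clk=1 d=1 a=1 c=1
t7.Δ1 b=0 clk=0 d=1 a=1 c=1
t8.Δ0 b=0 clk=0 d=1 a=1 c=1
t8.Δ1 b=0 clk=1 d=1 a=1 c=1
t9.Δ0 b=0 clk=1 d=1 a=1 c=1
t9.Δ1 b=0 clk=0 d=1 a=0 c=1
t9.Δ2 b=0 clk=0 d=1 a=0 c=0
t10.Δ0 b=0 clk=0 d=1 a=0 c=0
t10.Δ1 b=0 clk=1 d=1 a=0 c=0
t11.Δ0 b=0 clk=1 d=1 a=0 c=0
t11.Δ1 b=0 clk=0 d=1 a=0 c=0
t12.Δ0 b=0 clk=0 d=1 a=0 c=0
t12.Δ1 b=0 clk=1 d=1 a=1 c=0
t12.Δ2 b=0 clk=1 d=1 a=1 c=1
t13.Δ0 b=0 clk=1 d=1 a=1 c=1
t13.Δ1 b=0 clk=0 d=1 a=1 c=1
t14.Δ0 b=0 clk=0 d=1 a=1 c=1
t14.Δ1 b=0 clk=1 d=1 a=1 c=1
t15.Δ0 b=0 clk=1 d=1 a=1 c=1
t15.Δ1 b=0 clk=0 d=1 a=0 c=1
t15.Δ2 b=0 clk=0 d=1 a=0 c=0
t16.Δ0 b=0 clk=0 d=1 a=0 c=0
t16.Δ1 b=0 clk=1 d=1 a=0 c=0
t17.Δ0 b=0 clk=1 d=1 a=0 c=0
t17.Δ1 b=0 clk=0 d=1 a=0 c=0

0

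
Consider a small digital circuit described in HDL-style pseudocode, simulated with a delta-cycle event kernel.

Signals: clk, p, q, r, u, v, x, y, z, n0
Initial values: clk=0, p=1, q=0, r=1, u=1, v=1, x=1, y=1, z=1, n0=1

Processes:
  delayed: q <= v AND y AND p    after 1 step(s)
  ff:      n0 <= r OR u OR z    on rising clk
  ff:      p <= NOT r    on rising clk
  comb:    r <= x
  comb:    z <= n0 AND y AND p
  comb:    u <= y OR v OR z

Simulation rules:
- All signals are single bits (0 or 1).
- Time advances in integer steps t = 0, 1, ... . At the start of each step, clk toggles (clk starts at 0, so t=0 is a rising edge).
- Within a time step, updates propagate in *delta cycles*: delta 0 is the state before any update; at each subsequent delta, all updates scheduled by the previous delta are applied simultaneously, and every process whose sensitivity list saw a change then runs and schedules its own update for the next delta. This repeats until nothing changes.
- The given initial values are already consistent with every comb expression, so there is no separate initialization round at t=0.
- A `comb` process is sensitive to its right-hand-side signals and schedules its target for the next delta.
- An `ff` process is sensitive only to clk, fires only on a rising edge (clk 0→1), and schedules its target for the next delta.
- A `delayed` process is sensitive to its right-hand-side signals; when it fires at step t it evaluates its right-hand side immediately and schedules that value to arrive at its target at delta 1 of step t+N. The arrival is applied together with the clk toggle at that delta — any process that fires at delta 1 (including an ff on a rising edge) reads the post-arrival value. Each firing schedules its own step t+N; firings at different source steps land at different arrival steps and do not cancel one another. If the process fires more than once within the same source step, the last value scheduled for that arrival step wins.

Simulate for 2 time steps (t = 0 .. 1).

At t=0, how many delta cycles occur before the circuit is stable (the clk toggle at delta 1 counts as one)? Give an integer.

t0.Δ0 n0=1 p=1 u=1 y=1 x=1 v=1 r=1 z=1 q=0 clk=0
t0.Δ1 n0=1 p=1 u=1 y=1 x=1 v=1 r=1 z=1 q=0 clk=1
t0.Δ2 n0=1 p=0 u=1 y=1 x=1 v=1 r=1 z=1 q=0 clk=1
t0.Δ3 n0=1 p=0 u=1 y=1 x=1 v=1 r=1 z=0 q=0 clk=1
t1.Δ0 n0=1 p=0 u=1 y=1 x=1 v=1 r=1 z=0 q=0 clk=1
t1.Δ1 n0=1 p=0 u=1 y=1 x=1 v=1 r=1 z=0 q=0 clk=0

3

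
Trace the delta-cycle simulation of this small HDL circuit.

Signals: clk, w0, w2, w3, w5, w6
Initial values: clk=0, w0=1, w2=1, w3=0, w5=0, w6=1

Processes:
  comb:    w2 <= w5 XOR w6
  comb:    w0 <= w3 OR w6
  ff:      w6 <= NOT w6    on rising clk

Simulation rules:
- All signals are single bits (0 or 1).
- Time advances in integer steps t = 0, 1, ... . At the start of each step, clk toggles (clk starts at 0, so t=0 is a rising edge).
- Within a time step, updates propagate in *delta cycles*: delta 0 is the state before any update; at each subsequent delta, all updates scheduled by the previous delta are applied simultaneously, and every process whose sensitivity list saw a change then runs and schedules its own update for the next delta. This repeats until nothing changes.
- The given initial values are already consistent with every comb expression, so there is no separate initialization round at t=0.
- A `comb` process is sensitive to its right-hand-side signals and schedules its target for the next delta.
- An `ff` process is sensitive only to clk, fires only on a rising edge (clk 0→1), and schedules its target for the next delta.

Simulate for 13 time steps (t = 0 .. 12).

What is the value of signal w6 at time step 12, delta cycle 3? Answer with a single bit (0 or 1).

[bits: w0,w6,clk,w2,w3,w5]
t=0: Δ0=110100 Δ1=111100 Δ2=101100 Δ3=001000 | 3Δ
t=1: Δ0=001000 Δ1=000000 | 1Δ
t=2: Δ0=000000 Δ1=001000 Δ2=011000 Δ3=111100 | 3Δ
t=3: Δ0=111100 Δ1=110100 | 1Δ
t=4: Δ0=110100 Δ1=111100 Δ2=101100 Δ3=001000 | 3Δ
t=5: Δ0=001000 Δ1=000000 | 1Δ
t=6: Δ0=000000 Δ1=001000 Δ2=011000 Δ3=111100 | 3Δ
t=7: Δ0=111100 Δ1=110100 | 1Δ
t=8: Δ0=110100 Δ1=111100 Δ2=101100 Δ3=001000 | 3Δ
t=9: Δ0=001000 Δ1=000000 | 1Δ
t=10: Δ0=000000 Δ1=001000 Δ2=011000 Δ3=111100 | 3Δ
t=11: Δ0=111100 Δ1=110100 | 1Δ
t=12: Δ0=110100 Δ1=111100 Δ2=101100 Δ3=001000 | 3Δ

0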